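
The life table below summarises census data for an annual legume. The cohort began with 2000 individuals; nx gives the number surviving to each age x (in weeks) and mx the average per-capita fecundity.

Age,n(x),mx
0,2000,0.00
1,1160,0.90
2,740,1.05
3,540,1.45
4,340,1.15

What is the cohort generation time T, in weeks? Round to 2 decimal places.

2.17

lx = nx/n0 = nx/2000: 1, 0.58, 0.37, 0.27, 0.17
lx·mx: 0, 0.522, 0.3885, 0.3915, 0.1955 → R0 = 1.4975
x·lx·mx: 0, 0.522, 0.777, 1.1745, 0.782 → Σ = 3.2555
T = 3.2555 / 1.4975 = 2.173957… → 2.17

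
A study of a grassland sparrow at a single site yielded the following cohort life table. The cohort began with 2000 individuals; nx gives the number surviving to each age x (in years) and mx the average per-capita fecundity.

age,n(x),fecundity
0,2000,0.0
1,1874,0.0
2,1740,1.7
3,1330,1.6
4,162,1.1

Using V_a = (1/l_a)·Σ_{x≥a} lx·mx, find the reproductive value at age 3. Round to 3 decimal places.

1.734

lx = nx/n0 = nx/2000: 1, 0.937, 0.87, 0.665, 0.081
lx·mx for x ≥ 3: 1.064, 0.0891 → sum = 1.1531
V_3 = 1.1531 / l_3 = 1.1531 / 0.665 = 1.733985… → 1.734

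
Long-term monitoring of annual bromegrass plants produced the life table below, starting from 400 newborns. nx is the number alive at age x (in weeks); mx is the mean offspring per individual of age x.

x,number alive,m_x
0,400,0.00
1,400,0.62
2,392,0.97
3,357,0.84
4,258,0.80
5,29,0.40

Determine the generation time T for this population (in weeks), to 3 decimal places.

2.436

lx = nx/n0 = nx/400: 1, 1, 0.98, 0.8925, 0.645, 0.0725
lx·mx: 0, 0.62, 0.9506, 0.7497, 0.516, 0.029 → R0 = 2.8653
x·lx·mx: 0, 0.62, 1.9012, 2.2491, 2.064, 0.145 → Σ = 6.9793
T = 6.9793 / 2.8653 = 2.435801… → 2.436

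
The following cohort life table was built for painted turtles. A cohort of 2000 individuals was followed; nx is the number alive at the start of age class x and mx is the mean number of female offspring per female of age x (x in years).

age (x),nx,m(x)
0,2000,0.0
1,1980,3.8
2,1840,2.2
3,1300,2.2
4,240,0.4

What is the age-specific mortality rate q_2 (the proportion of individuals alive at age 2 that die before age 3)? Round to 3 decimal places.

lx = nx/n0 = nx/2000: 1, 0.99, 0.92, 0.65, 0.12
q_2 = (l_2 − l_3) / l_2 = (0.92 − 0.65) / 0.92
     = 0.27 / 0.92 = 0.293478… → 0.293

0.293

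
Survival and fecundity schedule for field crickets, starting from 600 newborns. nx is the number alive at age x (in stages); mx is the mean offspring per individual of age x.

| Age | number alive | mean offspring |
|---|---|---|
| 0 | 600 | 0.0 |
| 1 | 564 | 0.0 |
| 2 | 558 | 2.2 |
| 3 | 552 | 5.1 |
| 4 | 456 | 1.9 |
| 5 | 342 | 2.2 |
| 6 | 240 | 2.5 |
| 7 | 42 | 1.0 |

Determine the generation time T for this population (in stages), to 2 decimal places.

3.49

lx = nx/n0 = nx/600: 1, 0.94, 0.93, 0.92, 0.76, 0.57, 0.4, 0.07
lx·mx: 0, 0, 2.046, 4.692, 1.444, 1.254, 1, 0.07 → R0 = 10.506
x·lx·mx: 0, 0, 4.092, 14.076, 5.776, 6.27, 6, 0.49 → Σ = 36.704
T = 36.704 / 10.506 = 3.493623… → 3.49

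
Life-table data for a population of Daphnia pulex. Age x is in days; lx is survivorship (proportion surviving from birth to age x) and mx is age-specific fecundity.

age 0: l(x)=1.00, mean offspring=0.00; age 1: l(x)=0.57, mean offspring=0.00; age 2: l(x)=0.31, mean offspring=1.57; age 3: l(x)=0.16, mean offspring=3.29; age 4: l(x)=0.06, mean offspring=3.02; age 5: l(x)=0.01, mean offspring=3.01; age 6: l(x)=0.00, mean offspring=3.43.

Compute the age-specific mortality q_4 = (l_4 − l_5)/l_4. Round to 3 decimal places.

q_4 = (l_4 − l_5) / l_4 = (0.06 − 0.01) / 0.06
     = 0.05 / 0.06 = 0.833333… → 0.833

0.833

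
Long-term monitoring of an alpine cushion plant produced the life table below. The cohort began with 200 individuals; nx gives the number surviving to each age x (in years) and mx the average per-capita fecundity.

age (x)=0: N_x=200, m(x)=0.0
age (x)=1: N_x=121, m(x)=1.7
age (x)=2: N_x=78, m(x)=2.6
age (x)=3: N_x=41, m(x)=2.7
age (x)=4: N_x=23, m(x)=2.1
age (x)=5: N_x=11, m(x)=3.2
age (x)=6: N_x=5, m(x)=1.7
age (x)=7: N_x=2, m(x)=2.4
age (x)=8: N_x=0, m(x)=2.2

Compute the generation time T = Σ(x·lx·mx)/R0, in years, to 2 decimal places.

2.27

lx = nx/n0 = nx/200: 1, 0.605, 0.39, 0.205, 0.115, 0.055, 0.025, 0.01, 0
lx·mx: 0, 1.0285, 1.014, 0.5535, 0.2415, 0.176, 0.0425, 0.024, 0 → R0 = 3.08
x·lx·mx: 0, 1.0285, 2.028, 1.6605, 0.966, 0.88, 0.255, 0.168, 0 → Σ = 6.986
T = 6.986 / 3.08 = 2.268182… → 2.27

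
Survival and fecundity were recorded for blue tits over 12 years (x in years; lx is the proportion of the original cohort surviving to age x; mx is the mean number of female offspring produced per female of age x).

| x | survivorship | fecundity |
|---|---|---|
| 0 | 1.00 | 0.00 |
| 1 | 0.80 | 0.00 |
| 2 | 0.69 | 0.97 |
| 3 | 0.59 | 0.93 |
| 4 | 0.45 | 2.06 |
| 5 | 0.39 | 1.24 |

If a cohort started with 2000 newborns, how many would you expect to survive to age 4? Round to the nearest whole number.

Expected survivors = N0 · l_4 = 2000 × 0.45 = 900 → 900

900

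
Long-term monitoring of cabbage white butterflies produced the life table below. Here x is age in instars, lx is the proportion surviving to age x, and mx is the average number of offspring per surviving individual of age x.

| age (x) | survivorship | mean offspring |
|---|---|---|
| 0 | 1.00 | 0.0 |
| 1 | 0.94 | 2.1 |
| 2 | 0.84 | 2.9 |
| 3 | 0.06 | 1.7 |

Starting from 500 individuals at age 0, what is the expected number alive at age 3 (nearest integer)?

Expected survivors = N0 · l_3 = 500 × 0.06 = 30 → 30

30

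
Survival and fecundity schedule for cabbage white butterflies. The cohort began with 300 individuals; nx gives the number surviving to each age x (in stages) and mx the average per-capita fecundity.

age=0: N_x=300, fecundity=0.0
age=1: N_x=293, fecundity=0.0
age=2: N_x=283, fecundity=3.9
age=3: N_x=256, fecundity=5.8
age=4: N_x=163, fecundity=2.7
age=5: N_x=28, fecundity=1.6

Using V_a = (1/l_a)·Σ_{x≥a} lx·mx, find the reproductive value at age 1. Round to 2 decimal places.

lx = nx/n0 = nx/300: 1, 0.97667…, 0.94333…, 0.85333…, 0.54333…, 0.09333…
lx·mx for x ≥ 1: 0, 3.679…, 4.949333…, 1.467…, 0.149333… → sum = 10.244667…
V_1 = 10.244667… / l_1 = 10.244667… / 0.976667… = 10.48942… → 10.49

10.49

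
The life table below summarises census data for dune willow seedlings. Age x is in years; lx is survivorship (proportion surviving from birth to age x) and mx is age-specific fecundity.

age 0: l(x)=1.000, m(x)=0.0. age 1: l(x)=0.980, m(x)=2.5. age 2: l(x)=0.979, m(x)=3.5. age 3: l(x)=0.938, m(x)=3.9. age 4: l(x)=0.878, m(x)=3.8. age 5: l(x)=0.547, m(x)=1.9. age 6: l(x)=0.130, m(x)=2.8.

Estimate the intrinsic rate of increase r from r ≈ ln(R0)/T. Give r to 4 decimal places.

R0 = Σ lx·mx = 0 + 2.45 + 3.4265 + 3.6582 + 3.3364 + 1.0393 + 0.364 = 14.2744
Σ x·lx·mx = 41.0037; T = 41.0037/14.2744 = 2.87253…
r ≈ ln(R0)/T = ln(14.2744)/2.87253… = 0.925478… → 0.9255

0.9255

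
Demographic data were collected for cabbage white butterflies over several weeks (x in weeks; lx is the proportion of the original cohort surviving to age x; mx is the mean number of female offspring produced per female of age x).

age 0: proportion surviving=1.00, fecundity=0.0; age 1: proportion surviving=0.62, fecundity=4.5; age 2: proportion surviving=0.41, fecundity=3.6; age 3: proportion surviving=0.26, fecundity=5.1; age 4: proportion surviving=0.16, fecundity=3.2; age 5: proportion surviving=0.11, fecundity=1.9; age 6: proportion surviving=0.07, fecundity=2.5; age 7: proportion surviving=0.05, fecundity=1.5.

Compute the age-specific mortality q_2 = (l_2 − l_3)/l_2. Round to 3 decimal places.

0.366

q_2 = (l_2 − l_3) / l_2 = (0.41 − 0.26) / 0.41
     = 0.15 / 0.41 = 0.365854… → 0.366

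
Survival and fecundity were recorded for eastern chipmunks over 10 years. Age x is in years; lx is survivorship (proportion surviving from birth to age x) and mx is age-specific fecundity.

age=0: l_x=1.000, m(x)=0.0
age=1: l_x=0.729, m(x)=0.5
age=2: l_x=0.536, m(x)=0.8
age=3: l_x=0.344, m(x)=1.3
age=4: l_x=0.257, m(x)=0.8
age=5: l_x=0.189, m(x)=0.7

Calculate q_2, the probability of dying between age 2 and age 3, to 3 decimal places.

0.358

q_2 = (l_2 − l_3) / l_2 = (0.536 − 0.344) / 0.536
     = 0.192 / 0.536 = 0.358209… → 0.358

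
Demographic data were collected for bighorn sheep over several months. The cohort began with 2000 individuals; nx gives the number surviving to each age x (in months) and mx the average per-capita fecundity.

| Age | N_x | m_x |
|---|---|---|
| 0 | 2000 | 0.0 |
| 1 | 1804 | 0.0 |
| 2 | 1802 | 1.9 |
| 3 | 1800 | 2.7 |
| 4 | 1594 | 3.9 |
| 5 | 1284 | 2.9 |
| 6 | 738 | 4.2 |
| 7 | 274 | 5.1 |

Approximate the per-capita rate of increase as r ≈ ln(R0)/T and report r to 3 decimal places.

lx = nx/n0 = nx/2000: 1, 0.902, 0.901, 0.9, 0.797, 0.642, 0.369, 0.137
R0 = Σ lx·mx = 0 + 0 + 1.7119 + 2.43 + 3.1083 + 1.8618 + 1.5498 + 0.6987 = 11.3605
Σ x·lx·mx = 46.6457; T = 46.6457/11.3605 = 4.10595…
r ≈ ln(R0)/T = ln(11.3605)/4.10595… = 0.59186… → 0.592

0.592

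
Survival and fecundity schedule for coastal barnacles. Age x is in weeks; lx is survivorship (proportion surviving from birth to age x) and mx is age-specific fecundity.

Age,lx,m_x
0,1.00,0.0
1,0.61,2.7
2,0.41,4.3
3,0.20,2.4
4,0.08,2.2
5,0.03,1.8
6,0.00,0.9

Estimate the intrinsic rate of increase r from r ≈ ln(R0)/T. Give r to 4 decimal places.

R0 = Σ lx·mx = 0 + 1.647 + 1.763 + 0.48 + 0.176 + 0.054 + 0 = 4.12
Σ x·lx·mx = 7.587; T = 7.587/4.12 = 1.8415…
r ≈ ln(R0)/T = ln(4.12)/1.8415… = 0.768857… → 0.7689

0.7689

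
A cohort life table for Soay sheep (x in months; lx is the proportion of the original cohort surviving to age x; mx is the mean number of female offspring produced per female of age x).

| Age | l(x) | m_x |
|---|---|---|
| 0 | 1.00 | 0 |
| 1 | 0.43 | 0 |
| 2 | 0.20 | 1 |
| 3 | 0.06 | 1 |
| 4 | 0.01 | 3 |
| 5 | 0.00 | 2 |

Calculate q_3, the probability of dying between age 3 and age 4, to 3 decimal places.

q_3 = (l_3 − l_4) / l_3 = (0.06 − 0.01) / 0.06
     = 0.05 / 0.06 = 0.833333… → 0.833

0.833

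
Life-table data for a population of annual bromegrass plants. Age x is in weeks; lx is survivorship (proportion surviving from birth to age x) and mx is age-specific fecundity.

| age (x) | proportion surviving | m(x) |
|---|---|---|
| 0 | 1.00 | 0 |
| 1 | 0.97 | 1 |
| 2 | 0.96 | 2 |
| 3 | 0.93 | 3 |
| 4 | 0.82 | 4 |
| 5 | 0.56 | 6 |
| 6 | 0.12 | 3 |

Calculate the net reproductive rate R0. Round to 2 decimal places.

12.68

lx·mx by age: 0, 0.97, 1.92, 2.79, 3.28, 3.36, 0.36
R0 = Σ lx·mx = 12.68 → 12.68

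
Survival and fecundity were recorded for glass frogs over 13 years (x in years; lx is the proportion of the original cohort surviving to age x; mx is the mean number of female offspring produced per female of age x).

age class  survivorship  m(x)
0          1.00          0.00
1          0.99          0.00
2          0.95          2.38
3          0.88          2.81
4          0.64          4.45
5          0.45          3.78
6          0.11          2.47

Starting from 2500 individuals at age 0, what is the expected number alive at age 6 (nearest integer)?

Expected survivors = N0 · l_6 = 2500 × 0.11 = 275 → 275

275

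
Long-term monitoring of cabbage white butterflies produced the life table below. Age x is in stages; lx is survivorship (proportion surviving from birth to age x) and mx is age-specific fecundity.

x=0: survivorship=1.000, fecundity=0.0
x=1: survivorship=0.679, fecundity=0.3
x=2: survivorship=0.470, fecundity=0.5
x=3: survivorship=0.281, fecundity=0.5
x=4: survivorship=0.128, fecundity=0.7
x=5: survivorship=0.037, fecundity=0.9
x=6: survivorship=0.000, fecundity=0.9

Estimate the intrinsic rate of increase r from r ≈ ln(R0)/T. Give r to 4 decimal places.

-0.1533

R0 = Σ lx·mx = 0 + 0.2037 + 0.235 + 0.1405 + 0.0896 + 0.0333 + 0 = 0.7021
Σ x·lx·mx = 1.6201; T = 1.6201/0.7021 = 2.30751…
r ≈ ln(R0)/T = ln(0.7021)/2.30751… = -0.153273… → -0.1533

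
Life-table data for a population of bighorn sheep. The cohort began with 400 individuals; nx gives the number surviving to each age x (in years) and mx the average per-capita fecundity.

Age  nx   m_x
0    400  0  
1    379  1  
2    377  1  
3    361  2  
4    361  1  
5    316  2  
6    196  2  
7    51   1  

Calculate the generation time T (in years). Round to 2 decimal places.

3.64

lx = nx/n0 = nx/400: 1, 0.9475, 0.9425, 0.9025, 0.9025, 0.79, 0.49, 0.1275
lx·mx: 0, 0.9475, 0.9425, 1.805, 0.9025, 1.58, 0.98, 0.1275 → R0 = 7.285
x·lx·mx: 0, 0.9475, 1.885, 5.415, 3.61, 7.9, 5.88, 0.8925 → Σ = 26.53
T = 26.53 / 7.285 = 3.64173… → 3.64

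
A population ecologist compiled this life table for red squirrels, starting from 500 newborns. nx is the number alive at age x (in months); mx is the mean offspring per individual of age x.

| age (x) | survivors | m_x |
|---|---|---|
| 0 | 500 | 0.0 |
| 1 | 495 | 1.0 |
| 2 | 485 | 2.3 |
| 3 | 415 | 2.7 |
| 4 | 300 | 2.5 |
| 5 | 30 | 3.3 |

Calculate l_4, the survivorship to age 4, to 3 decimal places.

0.600

l_4 = n_4/n_0 = 300/500 = 0.6 → 0.600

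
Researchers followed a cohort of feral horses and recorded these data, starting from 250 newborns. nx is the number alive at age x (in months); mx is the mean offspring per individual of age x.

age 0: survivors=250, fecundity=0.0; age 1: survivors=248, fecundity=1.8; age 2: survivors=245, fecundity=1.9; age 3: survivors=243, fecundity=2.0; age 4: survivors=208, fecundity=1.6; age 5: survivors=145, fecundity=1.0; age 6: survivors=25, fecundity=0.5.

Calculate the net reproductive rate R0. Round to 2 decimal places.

7.55

lx = nx/n0 = nx/250: 1, 0.992, 0.98, 0.972, 0.832, 0.58, 0.1
lx·mx by age: 0, 1.7856, 1.862, 1.944, 1.3312, 0.58, 0.05
R0 = Σ lx·mx = 7.5528 → 7.55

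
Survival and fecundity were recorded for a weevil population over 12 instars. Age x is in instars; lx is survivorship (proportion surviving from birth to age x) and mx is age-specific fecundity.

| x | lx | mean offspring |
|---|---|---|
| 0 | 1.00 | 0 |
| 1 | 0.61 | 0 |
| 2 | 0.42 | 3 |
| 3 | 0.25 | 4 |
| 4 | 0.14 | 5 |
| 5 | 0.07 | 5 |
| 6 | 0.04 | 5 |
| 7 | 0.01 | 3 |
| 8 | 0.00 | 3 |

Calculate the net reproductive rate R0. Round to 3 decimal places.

lx·mx by age: 0, 0, 1.26, 1, 0.7, 0.35, 0.2, 0.03, 0
R0 = Σ lx·mx = 3.54 → 3.540

3.540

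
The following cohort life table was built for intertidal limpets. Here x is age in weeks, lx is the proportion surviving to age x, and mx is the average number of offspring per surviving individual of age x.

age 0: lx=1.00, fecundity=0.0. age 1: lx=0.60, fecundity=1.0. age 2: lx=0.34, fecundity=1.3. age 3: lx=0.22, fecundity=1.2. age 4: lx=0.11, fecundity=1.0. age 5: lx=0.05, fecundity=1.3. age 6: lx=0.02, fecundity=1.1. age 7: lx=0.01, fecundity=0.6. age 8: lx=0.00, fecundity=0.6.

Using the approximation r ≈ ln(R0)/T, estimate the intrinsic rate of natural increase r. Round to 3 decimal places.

R0 = Σ lx·mx = 0 + 0.6 + 0.442 + 0.264 + 0.11 + 0.065 + 0.022 + 0.006 + 0 = 1.509
Σ x·lx·mx = 3.215; T = 3.215/1.509 = 2.13055…
r ≈ ln(R0)/T = ln(1.509)/2.13055… = 0.19312… → 0.193

0.193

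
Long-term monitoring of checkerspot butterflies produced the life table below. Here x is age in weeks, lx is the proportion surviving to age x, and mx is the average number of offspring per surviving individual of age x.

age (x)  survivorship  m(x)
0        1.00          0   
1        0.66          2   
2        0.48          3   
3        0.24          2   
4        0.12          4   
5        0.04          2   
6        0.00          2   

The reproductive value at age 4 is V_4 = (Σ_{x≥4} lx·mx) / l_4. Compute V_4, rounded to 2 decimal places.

4.67

lx·mx for x ≥ 4: 0.48, 0.08, 0 → sum = 0.56
V_4 = 0.56 / l_4 = 0.56 / 0.12 = 4.666667… → 4.67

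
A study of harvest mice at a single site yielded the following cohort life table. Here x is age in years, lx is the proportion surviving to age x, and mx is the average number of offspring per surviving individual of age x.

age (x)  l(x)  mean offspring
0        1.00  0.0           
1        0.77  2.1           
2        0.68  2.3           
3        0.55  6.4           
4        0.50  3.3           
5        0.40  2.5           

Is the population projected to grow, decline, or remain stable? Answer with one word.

growing

R0 = Σ lx·mx = 0 + 1.617 + 1.564 + 3.52 + 1.65 + 1 = 9.351
R0 > 1, so the population is growing.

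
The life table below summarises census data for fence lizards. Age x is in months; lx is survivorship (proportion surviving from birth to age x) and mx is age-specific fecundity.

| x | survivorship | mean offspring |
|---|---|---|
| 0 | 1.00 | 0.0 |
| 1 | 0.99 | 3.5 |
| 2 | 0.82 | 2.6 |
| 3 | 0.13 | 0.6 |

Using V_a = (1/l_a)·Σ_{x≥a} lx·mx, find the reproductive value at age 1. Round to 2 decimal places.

lx·mx for x ≥ 1: 3.465, 2.132, 0.078 → sum = 5.675
V_1 = 5.675 / l_1 = 5.675 / 0.99 = 5.732323… → 5.73

5.73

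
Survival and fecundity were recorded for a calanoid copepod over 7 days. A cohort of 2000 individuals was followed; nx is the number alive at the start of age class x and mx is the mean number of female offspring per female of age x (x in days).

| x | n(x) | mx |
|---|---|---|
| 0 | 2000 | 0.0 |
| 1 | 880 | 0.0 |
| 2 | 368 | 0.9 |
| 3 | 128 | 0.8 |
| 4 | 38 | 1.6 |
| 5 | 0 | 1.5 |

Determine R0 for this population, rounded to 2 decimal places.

0.25

lx = nx/n0 = nx/2000: 1, 0.44, 0.184, 0.064, 0.019, 0
lx·mx by age: 0, 0, 0.1656, 0.0512, 0.0304, 0
R0 = Σ lx·mx = 0.2472 → 0.25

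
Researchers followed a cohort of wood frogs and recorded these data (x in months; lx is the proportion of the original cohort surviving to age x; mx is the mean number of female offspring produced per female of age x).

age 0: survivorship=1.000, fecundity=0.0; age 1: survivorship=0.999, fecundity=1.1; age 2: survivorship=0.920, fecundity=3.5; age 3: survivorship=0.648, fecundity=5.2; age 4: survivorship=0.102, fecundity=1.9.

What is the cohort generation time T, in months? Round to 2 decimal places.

lx·mx: 0, 1.0989, 3.22, 3.3696, 0.1938 → R0 = 7.8823
x·lx·mx: 0, 1.0989, 6.44, 10.1088, 0.7752 → Σ = 18.4229
T = 18.4229 / 7.8823 = 2.337249… → 2.34

2.34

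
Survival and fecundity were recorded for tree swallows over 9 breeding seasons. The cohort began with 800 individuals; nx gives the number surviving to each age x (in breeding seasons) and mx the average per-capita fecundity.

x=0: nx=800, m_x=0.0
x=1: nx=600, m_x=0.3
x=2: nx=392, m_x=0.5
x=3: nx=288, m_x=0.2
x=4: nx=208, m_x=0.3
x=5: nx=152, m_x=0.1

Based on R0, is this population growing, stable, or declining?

declining

lx = nx/n0 = nx/800: 1, 0.75, 0.49, 0.36, 0.26, 0.19
R0 = Σ lx·mx = 0 + 0.225 + 0.245 + 0.072 + 0.078 + 0.019 = 0.639
R0 < 1, so the population is declining.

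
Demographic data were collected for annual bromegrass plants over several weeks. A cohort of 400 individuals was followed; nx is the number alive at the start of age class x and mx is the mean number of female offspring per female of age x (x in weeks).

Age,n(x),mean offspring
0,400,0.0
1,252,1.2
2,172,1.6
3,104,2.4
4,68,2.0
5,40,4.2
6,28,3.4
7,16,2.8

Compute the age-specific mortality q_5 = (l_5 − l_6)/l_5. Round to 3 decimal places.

lx = nx/n0 = nx/400: 1, 0.63, 0.43, 0.26, 0.17, 0.1, 0.07, 0.04
q_5 = (l_5 − l_6) / l_5 = (0.1 − 0.07) / 0.1
     = 0.03 / 0.1 = 0.3 → 0.300

0.300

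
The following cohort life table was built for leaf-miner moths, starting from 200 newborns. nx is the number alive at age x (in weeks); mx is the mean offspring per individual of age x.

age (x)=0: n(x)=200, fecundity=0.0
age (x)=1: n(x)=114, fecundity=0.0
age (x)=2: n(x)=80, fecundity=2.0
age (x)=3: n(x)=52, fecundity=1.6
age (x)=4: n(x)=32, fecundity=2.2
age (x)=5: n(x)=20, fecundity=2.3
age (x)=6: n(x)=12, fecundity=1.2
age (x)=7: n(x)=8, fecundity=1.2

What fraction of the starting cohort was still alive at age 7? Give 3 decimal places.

l_7 = n_7/n_0 = 8/200 = 0.04 → 0.040

0.040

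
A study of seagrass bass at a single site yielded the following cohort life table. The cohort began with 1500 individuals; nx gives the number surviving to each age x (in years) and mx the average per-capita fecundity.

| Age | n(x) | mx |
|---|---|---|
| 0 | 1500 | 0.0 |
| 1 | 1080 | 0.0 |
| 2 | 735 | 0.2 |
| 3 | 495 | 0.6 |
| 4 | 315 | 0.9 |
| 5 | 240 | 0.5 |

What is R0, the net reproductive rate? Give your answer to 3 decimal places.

lx = nx/n0 = nx/1500: 1, 0.72, 0.49, 0.33, 0.21, 0.16
lx·mx by age: 0, 0, 0.098, 0.198, 0.189, 0.08
R0 = Σ lx·mx = 0.565 → 0.565

0.565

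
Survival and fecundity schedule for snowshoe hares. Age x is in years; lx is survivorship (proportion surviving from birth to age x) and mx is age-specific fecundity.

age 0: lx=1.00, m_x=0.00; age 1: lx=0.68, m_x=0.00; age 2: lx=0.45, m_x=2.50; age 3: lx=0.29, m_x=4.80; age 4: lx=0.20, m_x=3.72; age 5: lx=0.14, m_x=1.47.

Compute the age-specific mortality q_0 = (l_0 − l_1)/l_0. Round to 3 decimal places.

q_0 = (l_0 − l_1) / l_0 = (1 − 0.68) / 1
     = 0.32 / 1 = 0.32 → 0.320

0.320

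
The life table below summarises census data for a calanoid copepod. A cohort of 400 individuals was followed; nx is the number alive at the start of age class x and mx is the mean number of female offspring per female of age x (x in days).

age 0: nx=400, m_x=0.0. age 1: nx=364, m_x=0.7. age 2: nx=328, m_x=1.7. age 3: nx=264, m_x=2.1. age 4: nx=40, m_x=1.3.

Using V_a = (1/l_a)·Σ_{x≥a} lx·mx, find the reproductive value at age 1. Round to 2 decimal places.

3.90

lx = nx/n0 = nx/400: 1, 0.91, 0.82, 0.66, 0.1
lx·mx for x ≥ 1: 0.637, 1.394, 1.386, 0.13 → sum = 3.547
V_1 = 3.547 / l_1 = 3.547 / 0.91 = 3.897802… → 3.90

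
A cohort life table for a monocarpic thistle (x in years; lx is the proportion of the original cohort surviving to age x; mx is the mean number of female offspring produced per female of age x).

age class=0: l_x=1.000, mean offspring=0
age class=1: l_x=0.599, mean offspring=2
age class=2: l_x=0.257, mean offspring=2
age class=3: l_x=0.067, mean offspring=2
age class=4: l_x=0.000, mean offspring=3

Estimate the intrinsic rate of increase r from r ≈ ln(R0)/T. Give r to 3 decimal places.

R0 = Σ lx·mx = 0 + 1.198 + 0.514 + 0.134 + 0 = 1.846
Σ x·lx·mx = 2.628; T = 2.628/1.846 = 1.42362…
r ≈ ln(R0)/T = ln(1.846)/1.42362… = 0.43061… → 0.431

0.431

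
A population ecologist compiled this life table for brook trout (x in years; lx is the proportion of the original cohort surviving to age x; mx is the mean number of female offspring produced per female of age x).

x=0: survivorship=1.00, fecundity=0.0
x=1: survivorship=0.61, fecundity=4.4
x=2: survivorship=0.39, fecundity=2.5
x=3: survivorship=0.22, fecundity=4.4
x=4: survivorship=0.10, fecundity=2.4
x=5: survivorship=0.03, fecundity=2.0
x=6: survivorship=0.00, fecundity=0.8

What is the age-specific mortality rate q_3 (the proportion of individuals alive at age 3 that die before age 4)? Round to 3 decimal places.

0.545

q_3 = (l_3 − l_4) / l_3 = (0.22 − 0.1) / 0.22
     = 0.12 / 0.22 = 0.545455… → 0.545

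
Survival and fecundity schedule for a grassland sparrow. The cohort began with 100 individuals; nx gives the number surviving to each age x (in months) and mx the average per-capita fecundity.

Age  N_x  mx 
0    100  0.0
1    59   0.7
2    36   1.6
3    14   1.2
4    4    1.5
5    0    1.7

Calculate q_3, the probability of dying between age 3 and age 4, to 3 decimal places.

lx = nx/n0 = nx/100: 1, 0.59, 0.36, 0.14, 0.04, 0
q_3 = (l_3 − l_4) / l_3 = (0.14 − 0.04) / 0.14
     = 0.1 / 0.14 = 0.714286… → 0.714

0.714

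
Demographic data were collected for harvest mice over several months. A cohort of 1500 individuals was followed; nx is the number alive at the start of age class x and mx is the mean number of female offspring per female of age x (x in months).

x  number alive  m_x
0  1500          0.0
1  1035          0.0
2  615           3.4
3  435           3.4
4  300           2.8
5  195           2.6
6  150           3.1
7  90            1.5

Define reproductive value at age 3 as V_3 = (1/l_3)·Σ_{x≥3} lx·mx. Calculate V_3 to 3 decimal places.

7.876

lx = nx/n0 = nx/1500: 1, 0.69, 0.41, 0.29, 0.2, 0.13, 0.1, 0.06
lx·mx for x ≥ 3: 0.986, 0.56, 0.338, 0.31, 0.09 → sum = 2.284
V_3 = 2.284 / l_3 = 2.284 / 0.29 = 7.875862… → 7.876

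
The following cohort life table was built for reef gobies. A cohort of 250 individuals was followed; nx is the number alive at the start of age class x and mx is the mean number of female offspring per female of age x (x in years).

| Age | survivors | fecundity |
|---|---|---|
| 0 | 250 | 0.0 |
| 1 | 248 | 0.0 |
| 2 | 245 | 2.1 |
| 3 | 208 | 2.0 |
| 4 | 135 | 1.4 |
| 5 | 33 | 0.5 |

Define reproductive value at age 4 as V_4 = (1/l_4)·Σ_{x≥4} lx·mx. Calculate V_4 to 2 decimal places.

lx = nx/n0 = nx/250: 1, 0.992, 0.98, 0.832, 0.54, 0.132
lx·mx for x ≥ 4: 0.756, 0.066 → sum = 0.822
V_4 = 0.822 / l_4 = 0.822 / 0.54 = 1.522222… → 1.52

1.52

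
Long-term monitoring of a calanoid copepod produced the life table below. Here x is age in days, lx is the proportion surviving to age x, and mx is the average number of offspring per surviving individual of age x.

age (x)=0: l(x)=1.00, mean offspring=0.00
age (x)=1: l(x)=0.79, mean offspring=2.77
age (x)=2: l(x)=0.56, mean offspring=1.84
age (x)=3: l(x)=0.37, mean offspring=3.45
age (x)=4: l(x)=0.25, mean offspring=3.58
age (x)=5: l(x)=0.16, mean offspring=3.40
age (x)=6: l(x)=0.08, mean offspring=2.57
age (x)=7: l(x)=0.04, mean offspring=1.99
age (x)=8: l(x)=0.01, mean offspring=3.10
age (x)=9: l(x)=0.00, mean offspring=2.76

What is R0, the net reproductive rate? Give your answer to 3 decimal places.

6.250

lx·mx by age: 0, 2.1883, 1.0304, 1.2765, 0.895, 0.544, 0.2056, 0.0796, 0.031, 0
R0 = Σ lx·mx = 6.2504 → 6.250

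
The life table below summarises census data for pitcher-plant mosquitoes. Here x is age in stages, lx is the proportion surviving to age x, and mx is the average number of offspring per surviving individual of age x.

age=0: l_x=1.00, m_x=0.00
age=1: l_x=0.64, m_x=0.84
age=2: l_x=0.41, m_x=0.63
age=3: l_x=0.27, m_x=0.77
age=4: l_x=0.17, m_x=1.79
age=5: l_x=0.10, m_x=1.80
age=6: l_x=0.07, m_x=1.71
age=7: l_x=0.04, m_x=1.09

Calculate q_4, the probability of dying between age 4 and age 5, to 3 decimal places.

0.412

q_4 = (l_4 − l_5) / l_4 = (0.17 − 0.1) / 0.17
     = 0.07 / 0.17 = 0.411765… → 0.412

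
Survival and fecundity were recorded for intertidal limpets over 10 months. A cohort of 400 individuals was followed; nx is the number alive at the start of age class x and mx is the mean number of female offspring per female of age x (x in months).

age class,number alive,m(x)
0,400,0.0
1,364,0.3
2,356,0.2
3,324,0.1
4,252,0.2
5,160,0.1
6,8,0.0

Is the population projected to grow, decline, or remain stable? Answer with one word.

declining

lx = nx/n0 = nx/400: 1, 0.91, 0.89, 0.81, 0.63, 0.4, 0.02
R0 = Σ lx·mx = 0 + 0.273 + 0.178 + 0.081 + 0.126 + 0.04 + 0 = 0.698
R0 < 1, so the population is declining.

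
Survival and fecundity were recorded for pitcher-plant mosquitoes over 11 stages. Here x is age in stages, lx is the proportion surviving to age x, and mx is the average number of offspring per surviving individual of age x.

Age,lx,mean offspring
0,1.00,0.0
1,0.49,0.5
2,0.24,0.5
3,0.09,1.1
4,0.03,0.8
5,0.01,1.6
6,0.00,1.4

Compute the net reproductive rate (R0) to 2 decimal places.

0.50

lx·mx by age: 0, 0.245, 0.12, 0.099, 0.024, 0.016, 0
R0 = Σ lx·mx = 0.504 → 0.50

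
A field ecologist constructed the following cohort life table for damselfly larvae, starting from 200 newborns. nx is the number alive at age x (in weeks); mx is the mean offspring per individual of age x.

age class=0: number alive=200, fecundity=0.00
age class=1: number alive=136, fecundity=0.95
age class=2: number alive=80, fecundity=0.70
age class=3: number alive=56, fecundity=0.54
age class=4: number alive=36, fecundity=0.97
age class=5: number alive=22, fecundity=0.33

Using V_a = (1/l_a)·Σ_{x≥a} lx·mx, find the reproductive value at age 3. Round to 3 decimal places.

1.293

lx = nx/n0 = nx/200: 1, 0.68, 0.4, 0.28, 0.18, 0.11
lx·mx for x ≥ 3: 0.1512, 0.1746, 0.0363 → sum = 0.3621
V_3 = 0.3621 / l_3 = 0.3621 / 0.28 = 1.293214… → 1.293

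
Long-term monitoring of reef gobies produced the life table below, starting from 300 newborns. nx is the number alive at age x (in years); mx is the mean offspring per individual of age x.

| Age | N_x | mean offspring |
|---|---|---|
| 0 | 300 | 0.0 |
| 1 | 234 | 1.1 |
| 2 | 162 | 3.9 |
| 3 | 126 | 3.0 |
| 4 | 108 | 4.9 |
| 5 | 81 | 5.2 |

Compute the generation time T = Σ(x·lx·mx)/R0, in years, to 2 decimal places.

lx = nx/n0 = nx/300: 1, 0.78, 0.54, 0.42, 0.36, 0.27
lx·mx: 0, 0.858, 2.106, 1.26, 1.764, 1.404 → R0 = 7.392
x·lx·mx: 0, 0.858, 4.212, 3.78, 7.056, 7.02 → Σ = 22.926
T = 22.926 / 7.392 = 3.101461… → 3.10

3.10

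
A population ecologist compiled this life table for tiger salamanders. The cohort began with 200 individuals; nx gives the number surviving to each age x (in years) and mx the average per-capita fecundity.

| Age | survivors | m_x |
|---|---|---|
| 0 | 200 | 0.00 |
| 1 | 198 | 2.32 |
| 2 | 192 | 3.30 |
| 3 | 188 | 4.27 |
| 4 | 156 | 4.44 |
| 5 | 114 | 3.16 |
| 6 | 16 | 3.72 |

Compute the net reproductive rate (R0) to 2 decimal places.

lx = nx/n0 = nx/200: 1, 0.99, 0.96, 0.94, 0.78, 0.57, 0.08
lx·mx by age: 0, 2.2968, 3.168, 4.0138, 3.4632, 1.8012, 0.2976
R0 = Σ lx·mx = 15.0406 → 15.04

15.04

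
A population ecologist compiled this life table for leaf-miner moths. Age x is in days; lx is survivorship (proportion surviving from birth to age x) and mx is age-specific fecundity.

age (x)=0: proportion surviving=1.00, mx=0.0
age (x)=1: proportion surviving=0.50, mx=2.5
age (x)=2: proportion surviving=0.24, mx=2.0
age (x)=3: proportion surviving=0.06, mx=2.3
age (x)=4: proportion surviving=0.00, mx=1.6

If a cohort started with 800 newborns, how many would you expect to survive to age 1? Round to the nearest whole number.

Expected survivors = N0 · l_1 = 800 × 0.50 = 400 → 400

400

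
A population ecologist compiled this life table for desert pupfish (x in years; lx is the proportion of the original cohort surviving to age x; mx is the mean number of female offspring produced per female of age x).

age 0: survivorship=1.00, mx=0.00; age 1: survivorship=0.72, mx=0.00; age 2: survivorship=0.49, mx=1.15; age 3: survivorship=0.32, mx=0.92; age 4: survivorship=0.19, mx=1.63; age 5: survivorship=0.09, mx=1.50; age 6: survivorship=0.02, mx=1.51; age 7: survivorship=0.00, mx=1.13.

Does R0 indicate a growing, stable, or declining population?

R0 = Σ lx·mx = 0 + 0 + 0.5635 + 0.2944 + 0.3097 + 0.135 + 0.0302 + 0 = 1.3328
R0 > 1, so the population is growing.

growing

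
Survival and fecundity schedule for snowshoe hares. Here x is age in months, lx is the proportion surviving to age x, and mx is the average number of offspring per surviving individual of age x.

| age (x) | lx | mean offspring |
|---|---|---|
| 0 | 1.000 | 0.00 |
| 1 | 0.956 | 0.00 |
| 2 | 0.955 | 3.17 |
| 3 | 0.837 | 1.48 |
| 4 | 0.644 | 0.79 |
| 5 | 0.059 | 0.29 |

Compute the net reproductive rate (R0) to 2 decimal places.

4.79

lx·mx by age: 0, 0, 3.02735, 1.23876, 0.50876, 0.01711
R0 = Σ lx·mx = 4.79198 → 4.79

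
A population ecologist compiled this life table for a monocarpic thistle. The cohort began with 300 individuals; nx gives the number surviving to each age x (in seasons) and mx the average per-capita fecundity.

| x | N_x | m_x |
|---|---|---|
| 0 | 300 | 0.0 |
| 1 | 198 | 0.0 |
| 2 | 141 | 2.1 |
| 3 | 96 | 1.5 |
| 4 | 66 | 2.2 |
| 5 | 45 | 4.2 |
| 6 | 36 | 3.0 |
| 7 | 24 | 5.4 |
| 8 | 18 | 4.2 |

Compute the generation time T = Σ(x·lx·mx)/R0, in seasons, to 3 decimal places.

4.331

lx = nx/n0 = nx/300: 1, 0.66, 0.47, 0.32, 0.22, 0.15, 0.12, 0.08, 0.06
lx·mx: 0, 0, 0.987, 0.48, 0.484, 0.63, 0.36, 0.432, 0.252 → R0 = 3.625
x·lx·mx: 0, 0, 1.974, 1.44, 1.936, 3.15, 2.16, 3.024, 2.016 → Σ = 15.7
T = 15.7 / 3.625 = 4.331034… → 4.331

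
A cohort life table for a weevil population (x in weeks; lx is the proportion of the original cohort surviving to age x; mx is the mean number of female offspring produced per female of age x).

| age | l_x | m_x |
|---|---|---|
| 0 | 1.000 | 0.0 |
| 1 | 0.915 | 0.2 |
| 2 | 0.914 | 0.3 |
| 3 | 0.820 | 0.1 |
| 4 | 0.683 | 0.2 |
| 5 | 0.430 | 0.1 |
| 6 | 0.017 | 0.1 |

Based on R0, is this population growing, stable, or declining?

declining

R0 = Σ lx·mx = 0 + 0.183 + 0.2742 + 0.082 + 0.1366 + 0.043 + 0.0017 = 0.7205
R0 < 1, so the population is declining.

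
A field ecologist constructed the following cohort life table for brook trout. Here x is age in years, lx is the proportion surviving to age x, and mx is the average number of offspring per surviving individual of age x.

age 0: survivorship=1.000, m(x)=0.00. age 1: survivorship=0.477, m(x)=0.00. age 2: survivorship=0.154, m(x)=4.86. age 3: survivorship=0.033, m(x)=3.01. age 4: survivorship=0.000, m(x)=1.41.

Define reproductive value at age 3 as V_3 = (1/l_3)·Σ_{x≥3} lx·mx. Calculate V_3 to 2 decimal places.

3.01

lx·mx for x ≥ 3: 0.09933, 0 → sum = 0.09933
V_3 = 0.09933 / l_3 = 0.09933 / 0.033 = 3.01 → 3.01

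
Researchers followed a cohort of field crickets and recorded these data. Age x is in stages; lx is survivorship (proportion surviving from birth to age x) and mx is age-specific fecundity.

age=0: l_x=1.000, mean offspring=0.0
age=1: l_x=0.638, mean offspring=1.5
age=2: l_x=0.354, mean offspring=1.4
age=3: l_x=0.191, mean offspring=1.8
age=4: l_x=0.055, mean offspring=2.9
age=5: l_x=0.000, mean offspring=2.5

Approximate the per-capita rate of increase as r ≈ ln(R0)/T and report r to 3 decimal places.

0.363

R0 = Σ lx·mx = 0 + 0.957 + 0.4956 + 0.3438 + 0.1595 + 0 = 1.9559
Σ x·lx·mx = 3.6176; T = 3.6176/1.9559 = 1.84958…
r ≈ ln(R0)/T = ln(1.9559)/1.84958… = 0.3627… → 0.363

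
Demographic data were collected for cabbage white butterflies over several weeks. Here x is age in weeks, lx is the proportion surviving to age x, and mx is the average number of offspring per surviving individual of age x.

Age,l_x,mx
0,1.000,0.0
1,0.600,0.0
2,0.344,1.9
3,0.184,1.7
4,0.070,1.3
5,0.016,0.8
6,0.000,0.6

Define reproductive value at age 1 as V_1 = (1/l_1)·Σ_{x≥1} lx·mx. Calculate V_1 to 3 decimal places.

lx·mx for x ≥ 1: 0, 0.6536, 0.3128, 0.091, 0.0128, 0 → sum = 1.0702
V_1 = 1.0702 / l_1 = 1.0702 / 0.6 = 1.783667… → 1.784

1.784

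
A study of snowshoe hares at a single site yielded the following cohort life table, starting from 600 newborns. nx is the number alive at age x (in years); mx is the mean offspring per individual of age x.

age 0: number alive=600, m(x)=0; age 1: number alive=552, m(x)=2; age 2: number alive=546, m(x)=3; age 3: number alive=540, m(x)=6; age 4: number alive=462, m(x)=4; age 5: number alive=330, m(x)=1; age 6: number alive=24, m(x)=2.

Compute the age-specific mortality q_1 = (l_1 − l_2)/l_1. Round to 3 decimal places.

lx = nx/n0 = nx/600: 1, 0.92, 0.91, 0.9, 0.77, 0.55, 0.04
q_1 = (l_1 − l_2) / l_1 = (0.92 − 0.91) / 0.92
     = 0.01 / 0.92 = 0.01087… → 0.011

0.011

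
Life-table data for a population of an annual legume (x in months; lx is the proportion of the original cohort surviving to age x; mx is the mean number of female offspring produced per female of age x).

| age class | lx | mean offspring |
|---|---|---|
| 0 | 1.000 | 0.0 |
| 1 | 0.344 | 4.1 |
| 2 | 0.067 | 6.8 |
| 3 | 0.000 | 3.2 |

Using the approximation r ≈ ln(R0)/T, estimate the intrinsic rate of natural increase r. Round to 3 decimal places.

R0 = Σ lx·mx = 0 + 1.4104 + 0.4556 + 0 = 1.866
Σ x·lx·mx = 2.3216; T = 2.3216/1.866 = 1.24416…
r ≈ ln(R0)/T = ln(1.866)/1.24416… = 0.50138… → 0.501

0.501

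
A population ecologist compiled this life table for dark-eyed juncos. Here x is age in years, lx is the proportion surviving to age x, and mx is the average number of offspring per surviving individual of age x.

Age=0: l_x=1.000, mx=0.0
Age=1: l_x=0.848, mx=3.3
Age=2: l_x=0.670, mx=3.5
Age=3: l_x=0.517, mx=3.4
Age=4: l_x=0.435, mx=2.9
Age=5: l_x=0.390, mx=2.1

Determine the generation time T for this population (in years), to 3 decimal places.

2.439

lx·mx: 0, 2.7984, 2.345, 1.7578, 1.2615, 0.819 → R0 = 8.9817
x·lx·mx: 0, 2.7984, 4.69, 5.2734, 5.046, 4.095 → Σ = 21.9028
T = 21.9028 / 8.9817 = 2.438603… → 2.439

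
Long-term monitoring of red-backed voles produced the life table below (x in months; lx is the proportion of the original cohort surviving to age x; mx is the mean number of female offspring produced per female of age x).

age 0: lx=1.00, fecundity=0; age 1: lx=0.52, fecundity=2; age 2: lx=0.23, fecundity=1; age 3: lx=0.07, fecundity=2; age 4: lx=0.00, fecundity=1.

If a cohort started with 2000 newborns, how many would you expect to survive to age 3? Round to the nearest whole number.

Expected survivors = N0 · l_3 = 2000 × 0.07 = 140 → 140

140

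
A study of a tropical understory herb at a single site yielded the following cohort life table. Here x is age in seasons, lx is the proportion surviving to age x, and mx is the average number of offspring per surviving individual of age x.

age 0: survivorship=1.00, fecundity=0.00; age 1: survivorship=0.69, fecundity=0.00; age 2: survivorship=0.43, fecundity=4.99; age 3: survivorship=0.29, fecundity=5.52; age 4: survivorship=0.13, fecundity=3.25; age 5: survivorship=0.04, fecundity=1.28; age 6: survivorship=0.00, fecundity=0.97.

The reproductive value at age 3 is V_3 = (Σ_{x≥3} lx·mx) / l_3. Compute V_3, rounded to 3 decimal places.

lx·mx for x ≥ 3: 1.6008, 0.4225, 0.0512, 0 → sum = 2.0745
V_3 = 2.0745 / l_3 = 2.0745 / 0.29 = 7.153448… → 7.153

7.153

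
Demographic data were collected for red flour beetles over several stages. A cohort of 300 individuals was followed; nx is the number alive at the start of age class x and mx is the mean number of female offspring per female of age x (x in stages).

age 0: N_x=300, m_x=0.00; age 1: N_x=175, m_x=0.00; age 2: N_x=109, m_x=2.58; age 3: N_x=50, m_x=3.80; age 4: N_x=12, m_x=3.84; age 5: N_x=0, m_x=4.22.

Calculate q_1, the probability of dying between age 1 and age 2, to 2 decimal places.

lx = nx/n0 = nx/300: 1, 0.58333…, 0.36333…, 0.16667…, 0.04, 0
q_1 = (l_1 − l_2) / l_1 = (0.583333… − 0.363333…) / 0.583333…
     = 0.22… / 0.583333… = 0.377143… → 0.38

0.38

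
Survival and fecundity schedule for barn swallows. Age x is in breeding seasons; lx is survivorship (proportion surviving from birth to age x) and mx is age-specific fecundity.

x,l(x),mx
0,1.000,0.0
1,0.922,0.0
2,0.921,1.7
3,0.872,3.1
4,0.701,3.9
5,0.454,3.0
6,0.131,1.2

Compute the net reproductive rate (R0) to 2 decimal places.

8.52

lx·mx by age: 0, 0, 1.5657, 2.7032, 2.7339, 1.362, 0.1572
R0 = Σ lx·mx = 8.522 → 8.52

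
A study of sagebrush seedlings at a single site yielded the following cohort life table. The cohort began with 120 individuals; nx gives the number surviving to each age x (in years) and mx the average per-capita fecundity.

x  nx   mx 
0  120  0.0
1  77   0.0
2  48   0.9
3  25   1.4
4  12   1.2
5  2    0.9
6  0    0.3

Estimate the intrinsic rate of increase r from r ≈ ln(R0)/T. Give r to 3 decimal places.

lx = nx/n0 = nx/120: 1, 0.64167…, 0.4, 0.20833…, 0.1, 0.01667…, 0
R0 = Σ lx·mx = 0 + 0 + 0.36 + 0.29167… + 0.12 + 0.015… + 0 = 0.786667…
Σ x·lx·mx = 2.15…; T = 2.15…/0.786667… = 2.73305…
r ≈ ln(R0)/T = ln(0.786667…)/2.73305… = -0.0878… → -0.088

-0.088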